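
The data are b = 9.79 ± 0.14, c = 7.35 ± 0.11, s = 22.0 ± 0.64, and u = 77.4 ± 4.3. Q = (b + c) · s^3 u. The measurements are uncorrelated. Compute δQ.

1.47e+06

Let w = b + c = 17.1. δw = √(δb² + δc²) = √(0.0196 + 0.0121) = 0.178, so δw/w = 0.0104.
Q is then a monomial in w, s, u:
δQ/Q = √((δw/w)² + (3·δs/s)² + (1·δu/u)²) = √(0.000108 + 0.00762 + 0.00309) = 0.104
Q = 1.41e+07, so δQ = 0.104 × 1.41e+07 = 1.47e+06.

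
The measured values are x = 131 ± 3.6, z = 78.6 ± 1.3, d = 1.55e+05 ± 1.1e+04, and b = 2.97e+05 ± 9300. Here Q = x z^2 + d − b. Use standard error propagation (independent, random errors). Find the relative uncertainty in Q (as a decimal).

0.0564

Let p = x·z^2 = 8.09e+05. δp/p = √((1·δx/x)² + (2·δz/z)²) = √(0.000755 + 0.00109) = 0.0430, so δp = 34800.
Q = p + d − b: δQ = √(δp² + δd² + δb²) = √(1.21e+09 + 1.21e+08 + 8.65e+07) = 37700
Q = 6.67e+05, so δQ/Q = 37700/6.67e+05 = 0.0564.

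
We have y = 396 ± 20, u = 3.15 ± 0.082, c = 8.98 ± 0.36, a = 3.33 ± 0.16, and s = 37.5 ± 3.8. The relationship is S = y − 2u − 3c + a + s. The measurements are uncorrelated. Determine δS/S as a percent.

5.05%

Absolute uncertainties add in quadrature for a linear combination:
  (δy)² = 400;  (2·δu)² = 0.0269;  (3·δc)² = 1.17;  (δa)² = 0.0256;  (δs)² = 14.4
δS = √(416) = 20.4
S = 404, so δS/S = 20.4/404 = 0.0505.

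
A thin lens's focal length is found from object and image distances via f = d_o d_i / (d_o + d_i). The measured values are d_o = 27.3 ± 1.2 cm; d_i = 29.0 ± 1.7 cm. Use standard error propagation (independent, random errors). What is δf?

∂f/∂d_o = (d_i/(d_o+d_i))² = 0.265;  ∂f/∂d_i = (d_o/(d_o+d_i))² = 0.235
δf = √((∂f/∂d_o · δd_o)² + (∂f/∂d_i · δd_i)²) = √(0.101 + 0.160) = 0.511 cm

0.511 cm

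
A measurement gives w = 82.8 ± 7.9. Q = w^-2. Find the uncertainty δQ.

2.78e-05

For a monomial Q ∝ w^-2, fractional errors add in quadrature:
  (-2·δw/w)² = (-2×0.0954)² = 0.0364
δQ/Q = √(0.0364) = 0.191
Q = 0.000146, so δQ = 0.191 × 0.000146 = 2.78e-05.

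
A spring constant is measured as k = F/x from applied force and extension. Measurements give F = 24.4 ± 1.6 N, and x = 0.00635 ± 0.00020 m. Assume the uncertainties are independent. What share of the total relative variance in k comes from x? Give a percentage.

18.7%

(δk/k)² = (1·δF/F)² + (-1·δx/x)²
  F term: (1×0.0656)² = 0.00430
  x term: (-1×0.0315)² = 0.000992
Total = 0.00529. Share from x = 0.000992/0.00529 = 0.187.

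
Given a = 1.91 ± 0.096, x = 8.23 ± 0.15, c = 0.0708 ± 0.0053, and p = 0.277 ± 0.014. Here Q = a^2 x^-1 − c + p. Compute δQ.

0.0477

Let w = a^2·x^-1 = 0.443. δw/w = √((2·δa/a)² + (-1·δx/x)²) = √(0.0101 + 0.000332) = 0.102, so δw = 0.0453.
Q = w − c + p: δQ = √(δw² + δc² + δp²) = √(0.00205 + 2.81e-05 + 0.000196) = 0.0477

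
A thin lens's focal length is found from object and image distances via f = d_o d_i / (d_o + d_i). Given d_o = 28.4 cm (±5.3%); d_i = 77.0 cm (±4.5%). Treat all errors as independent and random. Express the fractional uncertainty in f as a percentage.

∂f/∂d_o = (d_i/(d_o+d_i))² = 0.534;  ∂f/∂d_i = (d_o/(d_o+d_i))² = 0.0726
δf = √((∂f/∂d_o · δd_o)² + (∂f/∂d_i · δd_i)²) = √(0.645 + 0.0633) = 0.842 cm
f = 20.7 cm, so δf/f = 0.842/20.7 = 0.0406.

4.06%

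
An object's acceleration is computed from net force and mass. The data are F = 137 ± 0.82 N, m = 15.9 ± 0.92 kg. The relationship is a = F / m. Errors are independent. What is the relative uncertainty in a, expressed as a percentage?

Products/powers → add relative errors in quadrature, weighted by exponent:
  (1·δF/F)² = (1×0.00599)² = 3.58e-05;  (-1·δm/m)² = (-1×0.0579)² = 0.00335
δa/a = √(0.00338) = 0.0582

5.82%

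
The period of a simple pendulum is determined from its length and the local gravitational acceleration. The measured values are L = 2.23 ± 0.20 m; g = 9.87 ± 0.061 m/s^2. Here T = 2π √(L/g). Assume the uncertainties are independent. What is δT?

0.134 s

Since T is a product/quotient, work with relative uncertainties:
  (½·δL/L)² = (0.5×0.0897)² = 0.00201;  (−½·δg/g)² = (-0.5×0.00618)² = 9.55e-06
δT/T = √(0.00202) = 0.0449
T = 2.99 s, so δT = 0.0449 × 2.99 = 0.134 s.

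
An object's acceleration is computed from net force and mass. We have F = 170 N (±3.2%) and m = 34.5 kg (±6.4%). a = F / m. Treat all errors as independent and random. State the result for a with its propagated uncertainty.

4.93 ± 0.353 m/s^2

Products/powers → add relative errors in quadrature, weighted by exponent:
  (1·δF/F)² = (1×0.0320)² = 0.00102;  (-1·δm/m)² = (-1×0.0640)² = 0.00410
δa/a = √(0.00512) = 0.0716
a = 4.93 m/s^2, so δa = 0.0716 × 4.93 = 0.353 m/s^2.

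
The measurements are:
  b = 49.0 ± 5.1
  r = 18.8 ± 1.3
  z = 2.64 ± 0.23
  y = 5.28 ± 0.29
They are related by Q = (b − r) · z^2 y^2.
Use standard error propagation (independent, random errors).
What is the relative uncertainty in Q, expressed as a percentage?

27.0%

Let u = b − r = 30.2. δu = √(δb² + δr²) = √(26.0 + 1.69) = 5.26, so δu/u = 0.174.
Q is then a monomial in u, z, y:
δQ/Q = √((δu/u)² + (2·δz/z)² + (2·δy/y)²) = √(0.0304 + 0.0304 + 0.0121) = 0.270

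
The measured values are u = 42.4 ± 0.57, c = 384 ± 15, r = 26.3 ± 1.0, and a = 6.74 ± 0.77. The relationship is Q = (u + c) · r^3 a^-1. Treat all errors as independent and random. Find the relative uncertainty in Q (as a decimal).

Let w = u + c = 426. δw = √(δu² + δc²) = √(0.325 + 225) = 15.0, so δw/w = 0.0352.
Q is then a monomial in w, r, a:
δQ/Q = √((δw/w)² + (3·δr/r)² + (-1·δa/a)²) = √(0.00124 + 0.0130 + 0.0131) = 0.165

0.165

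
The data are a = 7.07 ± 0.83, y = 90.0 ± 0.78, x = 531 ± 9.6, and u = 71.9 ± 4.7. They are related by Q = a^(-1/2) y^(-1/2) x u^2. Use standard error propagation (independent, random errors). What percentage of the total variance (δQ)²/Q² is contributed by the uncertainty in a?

16.5%

(δQ/Q)² = (−½·δa/a)² + (−½·δy/y)² + (1·δx/x)² + (2·δu/u)²
  a term: (-0.5×0.117)² = 0.00345
  y term: (-0.5×0.00867)² = 1.88e-05
  x term: (1×0.0181)² = 0.000327
  u term: (2×0.0654)² = 0.0171
Total = 0.0209. Share from a = 0.00345/0.0209 = 0.165.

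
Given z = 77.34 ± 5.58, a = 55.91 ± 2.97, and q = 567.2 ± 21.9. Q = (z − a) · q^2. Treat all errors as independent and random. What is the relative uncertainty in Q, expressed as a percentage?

30.5%

Let u = z − a = 21.43. δu = √(δz² + δa²) = √(31.1 + 8.82) = 6.32, so δu/u = 0.295.
Q is then a monomial in u, q:
δQ/Q = √((δu/u)² + (2·δq/q)²) = √(0.0870 + 0.00596) = 0.305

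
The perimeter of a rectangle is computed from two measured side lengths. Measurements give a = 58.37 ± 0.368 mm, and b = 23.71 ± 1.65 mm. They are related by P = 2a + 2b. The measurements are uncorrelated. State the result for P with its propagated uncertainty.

164.2 ± 3.38 mm

P is a linear combination, so absolute uncertainties add in quadrature:
  (2·δa)² = 0.542;  (2·δb)² = 10.9
δP = √(11.4) = 3.38 mm
P = 164.2 mm.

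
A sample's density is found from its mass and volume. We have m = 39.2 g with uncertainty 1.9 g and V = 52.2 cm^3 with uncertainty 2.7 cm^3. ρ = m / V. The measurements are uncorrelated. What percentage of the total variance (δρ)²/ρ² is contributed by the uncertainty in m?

46.8%

(δρ/ρ)² = (1·δm/m)² + (-1·δV/V)²
  m term: (1×0.0485)² = 0.00235
  V term: (-1×0.0517)² = 0.00268
Total = 0.00502. Share from m = 0.00235/0.00502 = 0.468.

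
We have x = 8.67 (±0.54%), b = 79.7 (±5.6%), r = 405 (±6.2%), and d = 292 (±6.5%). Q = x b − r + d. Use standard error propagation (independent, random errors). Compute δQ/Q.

0.0865

Let p = x·b = 691. δp/p = √((1·δx/x)² + (1·δb/b)²) = √(2.92e-05 + 0.00314) = 0.0563, so δp = 38.9.
Q = p − r + d: δQ = √(δp² + δr² + δd²) = √(1510 + 631 + 360) = 50.0
Q = 578, so δQ/Q = 50.0/578 = 0.0865.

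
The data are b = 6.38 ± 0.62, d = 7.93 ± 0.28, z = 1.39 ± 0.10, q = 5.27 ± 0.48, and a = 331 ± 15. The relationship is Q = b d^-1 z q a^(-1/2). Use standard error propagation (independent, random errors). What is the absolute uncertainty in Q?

Relative error in a monomial: (δQ/Q)² = Σ (nᵢ · δxᵢ/xᵢ)².
  (1·δb/b)² = (1×0.0972)² = 0.00944;  (-1·δd/d)² = (-1×0.0353)² = 0.00125;  (1·δz/z)² = (1×0.0719)² = 0.00518;  (1·δq/q)² = (1×0.0911)² = 0.00830;  (−½·δa/a)² = (-0.5×0.0453)² = 0.000513
δQ/Q = √(0.0247) = 0.157
Q = 0.324, so δQ = 0.157 × 0.324 = 0.0509.

0.0509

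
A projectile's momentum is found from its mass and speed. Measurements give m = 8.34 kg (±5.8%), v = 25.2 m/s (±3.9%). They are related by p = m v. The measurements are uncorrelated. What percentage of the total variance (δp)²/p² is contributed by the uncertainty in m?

(δp/p)² = (1·δm/m)² + (1·δv/v)²
  m term: (1×0.0580)² = 0.00336
  v term: (1×0.0390)² = 0.00152
Total = 0.00488. Share from m = 0.00336/0.00488 = 0.689.

68.9%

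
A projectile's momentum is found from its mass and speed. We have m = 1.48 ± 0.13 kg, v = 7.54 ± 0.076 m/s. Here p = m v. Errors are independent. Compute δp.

0.987 kg·m/s

Relative error in a monomial: (δp/p)² = Σ (nᵢ · δxᵢ/xᵢ)².
  (1·δm/m)² = (1×0.0878)² = 0.00772;  (1·δv/v)² = (1×0.0101)² = 0.000102
δp/p = √(0.00782) = 0.0884
p = 11.2 kg·m/s, so δp = 0.0884 × 11.2 = 0.987 kg·m/s.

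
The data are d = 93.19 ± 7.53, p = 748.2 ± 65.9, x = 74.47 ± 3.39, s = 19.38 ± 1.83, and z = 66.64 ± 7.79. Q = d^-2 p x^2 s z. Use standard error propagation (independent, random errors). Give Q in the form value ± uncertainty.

Relative error in a monomial: (δQ/Q)² = Σ (nᵢ · δxᵢ/xᵢ)².
  (-2·δd/d)² = (-2×0.0808)² = 0.0261;  (1·δp/p)² = (1×0.0881)² = 0.00776;  (2·δx/x)² = (2×0.0455)² = 0.00829;  (1·δs/s)² = (1×0.0944)² = 0.00892;  (1·δz/z)² = (1×0.117)² = 0.0137
δQ/Q = √(0.0647) = 0.254
Q = 617100, so δQ = 0.254 × 617100 = 1.57e+05.

(6.171 ± 1.57) × 10^5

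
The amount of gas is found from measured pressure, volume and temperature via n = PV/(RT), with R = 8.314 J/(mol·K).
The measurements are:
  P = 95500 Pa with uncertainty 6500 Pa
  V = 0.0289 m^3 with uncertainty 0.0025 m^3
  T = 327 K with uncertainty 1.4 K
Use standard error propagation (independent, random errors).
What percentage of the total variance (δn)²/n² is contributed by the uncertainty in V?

(δn/n)² = (1·δP/P)² + (1·δV/V)² + (-1·δT/T)²
  P term: (1×0.0681)² = 0.00463
  V term: (1×0.0865)² = 0.00748
  T term: (-1×0.00428)² = 1.83e-05
Total = 0.0121. Share from V = 0.00748/0.0121 = 0.617.

61.7%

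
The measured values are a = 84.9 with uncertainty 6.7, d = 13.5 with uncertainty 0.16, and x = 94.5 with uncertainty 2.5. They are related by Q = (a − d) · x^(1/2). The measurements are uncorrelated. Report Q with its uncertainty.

Let u = a − d = 71.4. δu = √(δa² + δd²) = √(44.9 + 0.0256) = 6.70, so δu/u = 0.0939.
Q is then a monomial in u, x:
δQ/Q = √((δu/u)² + (½·δx/x)²) = √(0.00881 + 0.000175) = 0.0948
Q = 694, so δQ = 0.0948 × 694 = 65.8.

694 ± 65.8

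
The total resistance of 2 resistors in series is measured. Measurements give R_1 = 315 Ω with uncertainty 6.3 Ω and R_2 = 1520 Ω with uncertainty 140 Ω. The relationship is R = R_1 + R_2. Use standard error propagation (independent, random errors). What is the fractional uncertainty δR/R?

0.0764

Absolute uncertainties add in quadrature for a linear combination:
  (δR_1)² = 39.7;  (δR_2)² = 19600
δR = √(19600) = 140 Ω
R = 1840 Ω, so δR/R = 140/1840 = 0.0764.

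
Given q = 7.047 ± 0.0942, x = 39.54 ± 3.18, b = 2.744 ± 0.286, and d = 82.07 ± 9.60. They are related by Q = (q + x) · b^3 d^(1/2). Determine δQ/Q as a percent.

Let u = q + x = 46.59. δu = √(δq² + δx²) = √(0.00887 + 10.1) = 3.18, so δu/u = 0.0683.
Q is then a monomial in u, b, d:
δQ/Q = √((δu/u)² + (3·δb/b)² + (½·δd/d)²) = √(0.00466 + 0.0978 + 0.00342) = 0.325

32.5%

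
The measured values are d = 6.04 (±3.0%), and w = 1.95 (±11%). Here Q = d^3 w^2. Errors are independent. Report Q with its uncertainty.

Q is a product of powers, so relative uncertainties combine in quadrature:
  (3·δd/d)² = (3×0.0300)² = 0.00810;  (2·δw/w)² = (2×0.110)² = 0.0484
δQ/Q = √(0.0565) = 0.238
Q = 838, so δQ = 0.238 × 838 = 199.

838 ± 199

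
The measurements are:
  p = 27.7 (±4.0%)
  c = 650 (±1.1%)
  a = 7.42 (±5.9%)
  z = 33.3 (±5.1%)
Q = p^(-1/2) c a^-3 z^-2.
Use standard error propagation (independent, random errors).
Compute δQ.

For a monomial Q ∝ p^(-1/2), c, a^-3, z^-2, fractional errors add in quadrature:
  (−½·δp/p)² = (-0.5×0.0400)² = 0.000400;  (1·δc/c)² = (1×0.0110)² = 0.000121;  (-3·δa/a)² = (-3×0.0590)² = 0.0313;  (-2·δz/z)² = (-2×0.0510)² = 0.0104
δQ/Q = √(0.0423) = 0.206
Q = 0.000273, so δQ = 0.206 × 0.000273 = 5.6e-05.

5.6e-05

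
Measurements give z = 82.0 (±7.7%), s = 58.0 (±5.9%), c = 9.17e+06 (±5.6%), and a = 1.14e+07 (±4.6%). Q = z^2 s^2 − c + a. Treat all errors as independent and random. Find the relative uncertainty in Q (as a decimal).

Let p = z^2·s^2 = 2.26e+07. δp/p = √((2·δz/z)² + (2·δs/s)²) = √(0.0237 + 0.0139) = 0.194, so δp = 4.39e+06.
Q = p − c + a: δQ = √(δp² + δc² + δa²) = √(1.93e+13 + 2.64e+11 + 2.75e+11) = 4.45e+06
Q = 2.48e+07, so δQ/Q = 4.45e+06/2.48e+07 = 0.179.

0.179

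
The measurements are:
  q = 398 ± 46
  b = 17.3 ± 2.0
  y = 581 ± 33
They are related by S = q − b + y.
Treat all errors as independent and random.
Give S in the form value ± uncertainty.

Each term contributes (cᵢ δxᵢ)² to (δS)²:
  (δq)² = 2120;  (δb)² = 4.00;  (δy)² = 1090
δS = √(3210) = 56.6
S = 962.

962 ± 56.6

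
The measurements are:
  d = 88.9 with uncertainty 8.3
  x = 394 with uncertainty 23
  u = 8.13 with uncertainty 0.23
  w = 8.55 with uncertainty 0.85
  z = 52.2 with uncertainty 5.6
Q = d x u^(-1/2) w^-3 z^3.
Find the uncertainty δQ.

For a monomial Q ∝ d, x, u^(-1/2), w^-3, z^3, fractional errors add in quadrature:
  (1·δd/d)² = (1×0.0934)² = 0.00872;  (1·δx/x)² = (1×0.0584)² = 0.00341;  (−½·δu/u)² = (-0.5×0.0283)² = 0.000200;  (-3·δw/w)² = (-3×0.0994)² = 0.0890;  (3·δz/z)² = (3×0.107)² = 0.104
δQ/Q = √(0.205) = 0.453
Q = 2.8e+06, so δQ = 0.453 × 2.8e+06 = 1.27e+06.

1.27e+06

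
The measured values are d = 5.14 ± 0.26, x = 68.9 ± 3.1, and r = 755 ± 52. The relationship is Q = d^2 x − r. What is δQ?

Let p = d^2·x = 1820. δp/p = √((2·δd/d)² + (1·δx/x)²) = √(0.0102 + 0.00202) = 0.111, so δp = 202.
Q = p − r: δQ = √(δp² + δr²) = √(40600 + 2700) = 208

208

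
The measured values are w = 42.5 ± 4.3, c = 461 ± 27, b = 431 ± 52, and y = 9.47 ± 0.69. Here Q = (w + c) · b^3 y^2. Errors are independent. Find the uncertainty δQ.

Let u = w + c = 504. δu = √(δw² + δc²) = √(18.5 + 729) = 27.3, so δu/u = 0.0543.
Q is then a monomial in u, b, y:
δQ/Q = √((δu/u)² + (3·δb/b)² + (2·δy/y)²) = √(0.00295 + 0.131 + 0.0212) = 0.394
Q = 3.62e+12, so δQ = 0.394 × 3.62e+12 = 1.42e+12.

1.42e+12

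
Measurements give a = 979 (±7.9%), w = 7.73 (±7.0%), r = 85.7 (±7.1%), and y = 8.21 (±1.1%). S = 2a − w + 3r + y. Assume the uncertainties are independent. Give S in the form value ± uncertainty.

2220 ± 156

Sums and differences: (δS)² = Σ (cᵢ δxᵢ)².
  (2·δa)² = 23900;  (δw)² = 0.293;  (3·δr)² = 333;  (δy)² = 0.00816
δS = √(24300) = 156
S = 2220.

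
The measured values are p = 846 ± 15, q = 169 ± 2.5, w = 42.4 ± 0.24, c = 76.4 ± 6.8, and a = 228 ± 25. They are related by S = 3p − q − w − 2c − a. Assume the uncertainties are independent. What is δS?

53.3

Absolute uncertainties add in quadrature for a linear combination:
  (3·δp)² = 2020;  (δq)² = 6.25;  (δw)² = 0.0576;  (2·δc)² = 185;  (δa)² = 625
δS = √(2840) = 53.3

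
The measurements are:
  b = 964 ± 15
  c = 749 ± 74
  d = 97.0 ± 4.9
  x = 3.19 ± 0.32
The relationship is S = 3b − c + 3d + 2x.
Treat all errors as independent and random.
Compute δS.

S is a linear combination, so absolute uncertainties add in quadrature:
  (3·δb)² = 2020;  (δc)² = 5480;  (3·δd)² = 216;  (2·δx)² = 0.410
δS = √(7720) = 87.8

87.8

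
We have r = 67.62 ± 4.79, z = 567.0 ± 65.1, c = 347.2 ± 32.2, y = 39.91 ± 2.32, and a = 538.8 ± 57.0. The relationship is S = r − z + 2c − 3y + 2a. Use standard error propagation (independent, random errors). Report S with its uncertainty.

1153 ± 146

S is a linear combination, so absolute uncertainties add in quadrature:
  (δr)² = 22.9;  (δz)² = 4240;  (2·δc)² = 4150;  (3·δy)² = 48.4;  (2·δa)² = 13000
δS = √(21500) = 146
S = 1153.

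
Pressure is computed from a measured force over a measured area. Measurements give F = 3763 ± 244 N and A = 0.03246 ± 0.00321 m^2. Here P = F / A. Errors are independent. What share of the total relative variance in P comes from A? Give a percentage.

69.9%

(δP/P)² = (1·δF/F)² + (-1·δA/A)²
  F term: (1×0.0648)² = 0.00420
  A term: (-1×0.0989)² = 0.00978
Total = 0.0140. Share from A = 0.00978/0.0140 = 0.699.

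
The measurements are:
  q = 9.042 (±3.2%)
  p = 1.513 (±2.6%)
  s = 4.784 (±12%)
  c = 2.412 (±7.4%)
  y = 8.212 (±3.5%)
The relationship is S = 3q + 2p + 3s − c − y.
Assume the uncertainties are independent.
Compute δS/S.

0.0578

For a sum/difference, combine absolute errors in quadrature:
  (3·δq)² = 0.753;  (2·δp)² = 0.00619;  (3·δs)² = 2.97;  (δc)² = 0.0319;  (δy)² = 0.0826
δS = √(3.84) = 1.96
S = 33.88, so δS/S = 1.96/33.88 = 0.0578.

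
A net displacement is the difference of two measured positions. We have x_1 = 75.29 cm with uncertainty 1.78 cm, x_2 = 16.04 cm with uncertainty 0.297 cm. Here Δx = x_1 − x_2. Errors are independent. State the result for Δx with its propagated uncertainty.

Sums and differences: (δΔx)² = Σ (cᵢ δxᵢ)².
  (δx_1)² = 3.17;  (δx_2)² = 0.0882
δΔx = √(3.26) = 1.80 cm
Δx = 59.25 cm.

59.25 ± 1.80 cm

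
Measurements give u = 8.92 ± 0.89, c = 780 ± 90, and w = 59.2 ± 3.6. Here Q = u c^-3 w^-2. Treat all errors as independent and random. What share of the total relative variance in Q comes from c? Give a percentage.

82.9%

(δQ/Q)² = (1·δu/u)² + (-3·δc/c)² + (-2·δw/w)²
  u term: (1×0.0998)² = 0.00996
  c term: (-3×0.115)² = 0.120
  w term: (-2×0.0608)² = 0.0148
Total = 0.145. Share from c = 0.120/0.145 = 0.829.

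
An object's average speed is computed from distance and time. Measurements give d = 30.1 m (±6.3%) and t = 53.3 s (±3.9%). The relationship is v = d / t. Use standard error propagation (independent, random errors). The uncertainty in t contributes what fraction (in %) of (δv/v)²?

(δv/v)² = (1·δd/d)² + (-1·δt/t)²
  d term: (1×0.0630)² = 0.00397
  t term: (-1×0.0390)² = 0.00152
Total = 0.00549. Share from t = 0.00152/0.00549 = 0.277.

27.7%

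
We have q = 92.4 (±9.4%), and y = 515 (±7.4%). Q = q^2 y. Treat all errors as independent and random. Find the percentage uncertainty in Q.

For a monomial Q ∝ q^2, y, fractional errors add in quadrature:
  (2·δq/q)² = (2×0.0940)² = 0.0353;  (1·δy/y)² = (1×0.0740)² = 0.00548
δQ/Q = √(0.0408) = 0.202

20.2%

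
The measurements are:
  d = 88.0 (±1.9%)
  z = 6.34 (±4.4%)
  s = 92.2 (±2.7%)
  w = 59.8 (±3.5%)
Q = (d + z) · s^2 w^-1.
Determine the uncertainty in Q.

896

Let u = d + z = 94.3. δu = √(δd² + δz²) = √(2.80 + 0.0778) = 1.70, so δu/u = 0.0180.
Q is then a monomial in u, s, w:
δQ/Q = √((δu/u)² + (2·δs/s)² + (-1·δw/w)²) = √(0.000323 + 0.00292 + 0.00123) = 0.0668
Q = 13400, so δQ = 0.0668 × 13400 = 896.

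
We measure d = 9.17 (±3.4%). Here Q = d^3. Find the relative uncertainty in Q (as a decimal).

0.102

Relative error in a monomial: (δQ/Q)² = Σ (nᵢ · δxᵢ/xᵢ)².
  (3·δd/d)² = (3×0.0340)² = 0.0104
δQ/Q = √(0.0104) = 0.102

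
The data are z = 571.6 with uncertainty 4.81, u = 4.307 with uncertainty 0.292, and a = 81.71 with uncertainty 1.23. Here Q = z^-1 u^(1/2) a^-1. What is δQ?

1.69e-06

Products/powers → add relative errors in quadrature, weighted by exponent:
  (-1·δz/z)² = (-1×0.00841)² = 7.08e-05;  (½·δu/u)² = (0.5×0.0678)² = 0.00115;  (-1·δa/a)² = (-1×0.0151)² = 0.000227
δQ/Q = √(0.00145) = 0.0380
Q = 4.443e-05, so δQ = 0.0380 × 4.443e-05 = 1.69e-06.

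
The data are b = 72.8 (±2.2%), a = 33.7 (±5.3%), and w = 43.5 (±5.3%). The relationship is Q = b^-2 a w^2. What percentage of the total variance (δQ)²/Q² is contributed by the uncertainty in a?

(δQ/Q)² = (-2·δb/b)² + (1·δa/a)² + (2·δw/w)²
  b term: (-2×0.0220)² = 0.00194
  a term: (1×0.0530)² = 0.00281
  w term: (2×0.0530)² = 0.0112
Total = 0.0160. Share from a = 0.00281/0.0160 = 0.176.

17.6%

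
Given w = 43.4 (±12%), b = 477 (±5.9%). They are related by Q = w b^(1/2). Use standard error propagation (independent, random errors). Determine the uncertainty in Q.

117

Products/powers → add relative errors in quadrature, weighted by exponent:
  (1·δw/w)² = (1×0.120)² = 0.0144;  (½·δb/b)² = (0.5×0.0590)² = 0.000870
δQ/Q = √(0.0153) = 0.124
Q = 948, so δQ = 0.124 × 948 = 117.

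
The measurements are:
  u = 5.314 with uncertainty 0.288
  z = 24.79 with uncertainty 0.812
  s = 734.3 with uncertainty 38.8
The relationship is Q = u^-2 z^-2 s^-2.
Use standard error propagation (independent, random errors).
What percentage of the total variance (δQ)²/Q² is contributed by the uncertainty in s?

41.0%

(δQ/Q)² = (-2·δu/u)² + (-2·δz/z)² + (-2·δs/s)²
  u term: (-2×0.0542)² = 0.0117
  z term: (-2×0.0328)² = 0.00429
  s term: (-2×0.0528)² = 0.0112
Total = 0.0272. Share from s = 0.0112/0.0272 = 0.410.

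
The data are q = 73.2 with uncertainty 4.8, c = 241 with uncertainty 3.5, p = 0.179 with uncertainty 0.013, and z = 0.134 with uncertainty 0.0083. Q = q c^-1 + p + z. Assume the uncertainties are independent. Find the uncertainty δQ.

0.0256

Let w = q·c^-1 = 0.304. δw/w = √((1·δq/q)² + (-1·δc/c)²) = √(0.00430 + 0.000211) = 0.0672, so δw = 0.0204.
Q = w + p + z: δQ = √(δw² + δp² + δz²) = √(0.000416 + 0.000169 + 6.89e-05) = 0.0256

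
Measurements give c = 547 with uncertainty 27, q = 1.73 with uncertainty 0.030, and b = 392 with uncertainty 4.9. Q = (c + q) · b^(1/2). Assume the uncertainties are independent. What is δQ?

Let u = c + q = 549. δu = √(δc² + δq²) = √(729 + 0.000900) = 27.0, so δu/u = 0.0492.
Q is then a monomial in u, b:
δQ/Q = √((δu/u)² + (½·δb/b)²) = √(0.00242 + 3.91e-05) = 0.0496
Q = 10900, so δQ = 0.0496 × 10900 = 539.

539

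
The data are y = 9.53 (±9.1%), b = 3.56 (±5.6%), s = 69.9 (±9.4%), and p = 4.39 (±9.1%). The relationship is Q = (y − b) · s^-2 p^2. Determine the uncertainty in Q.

0.00709

Let u = y − b = 5.97. δu = √(δy² + δb²) = √(0.752 + 0.0397) = 0.890, so δu/u = 0.149.
Q is then a monomial in u, s, p:
δQ/Q = √((δu/u)² + (-2·δs/s)² + (2·δp/p)²) = √(0.0222 + 0.0353 + 0.0331) = 0.301
Q = 0.0235, so δQ = 0.301 × 0.0235 = 0.00709.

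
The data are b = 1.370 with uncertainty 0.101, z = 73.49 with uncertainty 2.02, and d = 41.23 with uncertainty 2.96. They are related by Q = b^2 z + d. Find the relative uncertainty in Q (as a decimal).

0.117

Let p = b^2·z = 137.9. δp/p = √((2·δb/b)² + (1·δz/z)²) = √(0.0217 + 0.000756) = 0.150, so δp = 20.7.
Q = p + d: δQ = √(δp² + δd²) = √(428 + 8.76) = 20.9
Q = 179.2, so δQ/Q = 20.9/179.2 = 0.117.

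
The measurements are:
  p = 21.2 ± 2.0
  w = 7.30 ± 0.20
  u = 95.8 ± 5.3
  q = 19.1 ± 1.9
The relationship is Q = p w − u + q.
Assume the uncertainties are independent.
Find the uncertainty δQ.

Let h = p·w = 155. δh/h = √((1·δp/p)² + (1·δw/w)²) = √(0.00890 + 0.000751) = 0.0982, so δh = 15.2.
Q = h − u + q: δQ = √(δh² + δu² + δq²) = √(231 + 28.1 + 3.61) = 16.2

16.2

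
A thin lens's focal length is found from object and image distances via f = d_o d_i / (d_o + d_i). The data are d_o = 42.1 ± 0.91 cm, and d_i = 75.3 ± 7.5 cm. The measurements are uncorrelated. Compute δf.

∂f/∂d_o = (d_i/(d_o+d_i))² = 0.411;  ∂f/∂d_i = (d_o/(d_o+d_i))² = 0.129
δf = √((∂f/∂d_o · δd_o)² + (∂f/∂d_i · δd_i)²) = √(0.140 + 0.930) = 1.03 cm

1.03 cm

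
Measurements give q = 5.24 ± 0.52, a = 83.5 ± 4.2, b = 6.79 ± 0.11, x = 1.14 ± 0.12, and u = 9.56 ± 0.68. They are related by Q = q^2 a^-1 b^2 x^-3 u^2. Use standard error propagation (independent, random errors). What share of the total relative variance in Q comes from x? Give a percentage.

61.2%

(δQ/Q)² = (2·δq/q)² + (-1·δa/a)² + (2·δb/b)² + (-3·δx/x)² + (2·δu/u)²
  q term: (2×0.0992)² = 0.0394
  a term: (-1×0.0503)² = 0.00253
  b term: (2×0.0162)² = 0.00105
  x term: (-3×0.105)² = 0.0997
  u term: (2×0.0711)² = 0.0202
Total = 0.163. Share from x = 0.0997/0.163 = 0.612.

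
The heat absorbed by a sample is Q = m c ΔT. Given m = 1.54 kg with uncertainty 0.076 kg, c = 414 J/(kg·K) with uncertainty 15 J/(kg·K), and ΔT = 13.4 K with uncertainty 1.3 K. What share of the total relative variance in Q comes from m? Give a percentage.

(δQ/Q)² = (1·δm/m)² + (1·δc/c)² + (1·δΔT/ΔT)²
  m term: (1×0.0494)² = 0.00244
  c term: (1×0.0362)² = 0.00131
  ΔT term: (1×0.0970)² = 0.00941
Total = 0.0132. Share from m = 0.00244/0.0132 = 0.185.

18.5%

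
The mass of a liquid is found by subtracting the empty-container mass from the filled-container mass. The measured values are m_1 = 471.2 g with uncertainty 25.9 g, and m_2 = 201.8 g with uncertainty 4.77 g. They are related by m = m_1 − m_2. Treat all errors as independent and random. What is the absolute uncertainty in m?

For a sum/difference, combine absolute errors in quadrature:
  (δm_1)² = 671;  (δm_2)² = 22.8
δm = √(694) = 26.3 g

26.3 g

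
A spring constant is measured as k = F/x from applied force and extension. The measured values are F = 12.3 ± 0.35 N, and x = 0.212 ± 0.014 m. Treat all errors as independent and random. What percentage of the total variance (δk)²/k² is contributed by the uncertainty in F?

15.7%

(δk/k)² = (1·δF/F)² + (-1·δx/x)²
  F term: (1×0.0285)² = 0.000810
  x term: (-1×0.0660)² = 0.00436
Total = 0.00517. Share from F = 0.000810/0.00517 = 0.157.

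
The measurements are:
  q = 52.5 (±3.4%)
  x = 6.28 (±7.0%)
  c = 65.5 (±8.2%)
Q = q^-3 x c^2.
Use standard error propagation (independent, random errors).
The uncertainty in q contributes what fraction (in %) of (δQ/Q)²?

(δQ/Q)² = (-3·δq/q)² + (1·δx/x)² + (2·δc/c)²
  q term: (-3×0.0340)² = 0.0104
  x term: (1×0.0700)² = 0.00490
  c term: (2×0.0820)² = 0.0269
Total = 0.0422. Share from q = 0.0104/0.0422 = 0.247.

24.7%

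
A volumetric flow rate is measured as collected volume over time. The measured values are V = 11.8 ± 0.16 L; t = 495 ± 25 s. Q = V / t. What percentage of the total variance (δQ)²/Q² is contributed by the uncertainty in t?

93.3%

(δQ/Q)² = (1·δV/V)² + (-1·δt/t)²
  V term: (1×0.0136)² = 0.000184
  t term: (-1×0.0505)² = 0.00255
Total = 0.00273. Share from t = 0.00255/0.00273 = 0.933.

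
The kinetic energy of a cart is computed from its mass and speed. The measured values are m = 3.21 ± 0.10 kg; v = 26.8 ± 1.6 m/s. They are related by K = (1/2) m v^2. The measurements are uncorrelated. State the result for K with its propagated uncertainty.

1150 ± 142 J

Since K is a product/quotient, work with relative uncertainties:
  (1·δm/m)² = (1×0.0312)² = 0.000970;  (2·δv/v)² = (2×0.0597)² = 0.0143
δK/K = √(0.0152) = 0.123
K = 1150 J, so δK = 0.123 × 1150 = 142 J.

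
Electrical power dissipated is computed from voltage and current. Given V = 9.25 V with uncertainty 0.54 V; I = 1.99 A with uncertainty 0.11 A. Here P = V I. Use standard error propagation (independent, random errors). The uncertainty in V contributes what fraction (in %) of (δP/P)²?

(δP/P)² = (1·δV/V)² + (1·δI/I)²
  V term: (1×0.0584)² = 0.00341
  I term: (1×0.0553)² = 0.00306
Total = 0.00646. Share from V = 0.00341/0.00646 = 0.527.

52.7%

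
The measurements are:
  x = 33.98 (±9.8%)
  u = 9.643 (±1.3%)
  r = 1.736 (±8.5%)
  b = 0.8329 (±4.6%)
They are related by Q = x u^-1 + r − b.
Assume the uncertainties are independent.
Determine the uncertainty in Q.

Let p = x·u^-1 = 3.524. δp/p = √((1·δx/x)² + (-1·δu/u)²) = √(0.00960 + 0.000169) = 0.0989, so δp = 0.348.
Q = p + r − b: δQ = √(δp² + δr² + δb²) = √(0.121 + 0.0218 + 0.00147) = 0.380

0.380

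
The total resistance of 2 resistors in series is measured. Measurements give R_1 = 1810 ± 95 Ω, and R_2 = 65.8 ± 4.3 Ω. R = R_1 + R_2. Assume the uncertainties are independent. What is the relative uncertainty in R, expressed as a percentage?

5.07%

R is a linear combination, so absolute uncertainties add in quadrature:
  (δR_1)² = 9020;  (δR_2)² = 18.5
δR = √(9040) = 95.1 Ω
R = 1880 Ω, so δR/R = 95.1/1880 = 0.0507.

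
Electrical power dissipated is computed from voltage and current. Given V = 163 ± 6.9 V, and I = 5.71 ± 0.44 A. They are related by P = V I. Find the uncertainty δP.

Products/powers → add relative errors in quadrature, weighted by exponent:
  (1·δV/V)² = (1×0.0423)² = 0.00179;  (1·δI/I)² = (1×0.0771)² = 0.00594
δP/P = √(0.00773) = 0.0879
P = 931 W, so δP = 0.0879 × 931 = 81.8 W.

81.8 W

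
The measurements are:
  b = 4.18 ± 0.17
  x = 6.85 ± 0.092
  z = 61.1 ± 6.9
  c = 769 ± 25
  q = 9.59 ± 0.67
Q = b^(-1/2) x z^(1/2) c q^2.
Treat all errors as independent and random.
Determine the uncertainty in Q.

2.89e+05

Since Q is a product/quotient, work with relative uncertainties:
  (−½·δb/b)² = (-0.5×0.0407)² = 0.000414;  (1·δx/x)² = (1×0.0134)² = 0.000180;  (½·δz/z)² = (0.5×0.113)² = 0.00319;  (1·δc/c)² = (1×0.0325)² = 0.00106;  (2·δq/q)² = (2×0.0699)² = 0.0195
δQ/Q = √(0.0244) = 0.156
Q = 1.85e+06, so δQ = 0.156 × 1.85e+06 = 2.89e+05.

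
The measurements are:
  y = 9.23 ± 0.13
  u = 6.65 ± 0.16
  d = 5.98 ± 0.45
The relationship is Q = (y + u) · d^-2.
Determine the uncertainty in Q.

0.0671

Let w = y + u = 15.9. δw = √(δy² + δu²) = √(0.0169 + 0.0256) = 0.206, so δw/w = 0.0130.
Q is then a monomial in w, d:
δQ/Q = √((δw/w)² + (-2·δd/d)²) = √(0.000169 + 0.0227) = 0.151
Q = 0.444, so δQ = 0.151 × 0.444 = 0.0671.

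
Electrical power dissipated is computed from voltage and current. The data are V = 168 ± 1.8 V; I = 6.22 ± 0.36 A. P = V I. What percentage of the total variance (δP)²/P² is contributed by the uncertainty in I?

96.7%

(δP/P)² = (1·δV/V)² + (1·δI/I)²
  V term: (1×0.0107)² = 0.000115
  I term: (1×0.0579)² = 0.00335
Total = 0.00346. Share from I = 0.00335/0.00346 = 0.967.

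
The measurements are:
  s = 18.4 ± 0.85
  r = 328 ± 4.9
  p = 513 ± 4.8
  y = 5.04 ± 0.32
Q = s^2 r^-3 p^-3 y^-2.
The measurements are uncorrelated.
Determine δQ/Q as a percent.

Since Q is a product/quotient, work with relative uncertainties:
  (2·δs/s)² = (2×0.0462)² = 0.00854;  (-3·δr/r)² = (-3×0.0149)² = 0.00201;  (-3·δp/p)² = (-3×0.00936)² = 0.000788;  (-2·δy/y)² = (-2×0.0635)² = 0.0161
δQ/Q = √(0.0275) = 0.166

16.6%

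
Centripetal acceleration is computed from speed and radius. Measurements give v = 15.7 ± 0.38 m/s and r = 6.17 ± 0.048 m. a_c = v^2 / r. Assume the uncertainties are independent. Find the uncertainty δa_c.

Each factor contributes (exponent × relative error)² to (δa_c/a_c)²:
  (2·δv/v)² = (2×0.0242)² = 0.00234;  (-1·δr/r)² = (-1×0.00778)² = 6.05e-05
δa_c/a_c = √(0.00240) = 0.0490
a_c = 39.9 m/s^2, so δa_c = 0.0490 × 39.9 = 1.96 m/s^2.

1.96 m/s^2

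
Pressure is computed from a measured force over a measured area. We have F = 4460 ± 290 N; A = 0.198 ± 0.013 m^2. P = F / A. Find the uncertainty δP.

2080 Pa

Relative error in a monomial: (δP/P)² = Σ (nᵢ · δxᵢ/xᵢ)².
  (1·δF/F)² = (1×0.0650)² = 0.00423;  (-1·δA/A)² = (-1×0.0657)² = 0.00431
δP/P = √(0.00854) = 0.0924
P = 22500 Pa, so δP = 0.0924 × 22500 = 2080 Pa.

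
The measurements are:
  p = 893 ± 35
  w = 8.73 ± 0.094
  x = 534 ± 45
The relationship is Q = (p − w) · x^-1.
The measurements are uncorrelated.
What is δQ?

Let u = p − w = 884. δu = √(δp² + δw²) = √(1220 + 0.00884) = 35.0, so δu/u = 0.0396.
Q is then a monomial in u, x:
δQ/Q = √((δu/u)² + (-1·δx/x)²) = √(0.00157 + 0.00710) = 0.0931
Q = 1.66, so δQ = 0.0931 × 1.66 = 0.154.

0.154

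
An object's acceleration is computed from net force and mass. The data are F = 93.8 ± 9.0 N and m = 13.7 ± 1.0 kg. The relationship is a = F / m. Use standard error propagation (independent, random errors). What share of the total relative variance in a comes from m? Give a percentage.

(δa/a)² = (1·δF/F)² + (-1·δm/m)²
  F term: (1×0.0959)² = 0.00921
  m term: (-1×0.0730)² = 0.00533
Total = 0.0145. Share from m = 0.00533/0.0145 = 0.367.

36.7%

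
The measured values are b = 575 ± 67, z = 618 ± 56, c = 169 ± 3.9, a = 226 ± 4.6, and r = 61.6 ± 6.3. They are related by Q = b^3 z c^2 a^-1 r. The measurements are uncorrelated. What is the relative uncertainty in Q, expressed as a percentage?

37.9%

Q is a product of powers, so relative uncertainties combine in quadrature:
  (3·δb/b)² = (3×0.117)² = 0.122;  (1·δz/z)² = (1×0.0906)² = 0.00821;  (2·δc/c)² = (2×0.0231)² = 0.00213;  (-1·δa/a)² = (-1×0.0204)² = 0.000414;  (1·δr/r)² = (1×0.102)² = 0.0105
δQ/Q = √(0.143) = 0.379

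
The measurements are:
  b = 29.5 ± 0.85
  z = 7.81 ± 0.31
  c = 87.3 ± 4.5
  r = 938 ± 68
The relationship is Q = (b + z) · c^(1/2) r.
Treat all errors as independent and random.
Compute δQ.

26400

Let u = b + z = 37.3. δu = √(δb² + δz²) = √(0.722 + 0.0961) = 0.905, so δu/u = 0.0242.
Q is then a monomial in u, c, r:
δQ/Q = √((δu/u)² + (½·δc/c)² + (1·δr/r)²) = √(0.000588 + 0.000664 + 0.00526) = 0.0807
Q = 3.27e+05, so δQ = 0.0807 × 3.27e+05 = 26400.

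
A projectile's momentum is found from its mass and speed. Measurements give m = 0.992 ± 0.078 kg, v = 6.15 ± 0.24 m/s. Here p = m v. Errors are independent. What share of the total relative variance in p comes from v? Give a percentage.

(δp/p)² = (1·δm/m)² + (1·δv/v)²
  m term: (1×0.0786)² = 0.00618
  v term: (1×0.0390)² = 0.00152
Total = 0.00771. Share from v = 0.00152/0.00771 = 0.198.

19.8%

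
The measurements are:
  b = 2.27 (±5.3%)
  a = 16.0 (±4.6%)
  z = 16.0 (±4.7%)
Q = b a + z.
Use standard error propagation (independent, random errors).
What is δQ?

Let p = b·a = 36.3. δp/p = √((1·δb/b)² + (1·δa/a)²) = √(0.00281 + 0.00212) = 0.0702, so δp = 2.55.
Q = p + z: δQ = √(δp² + δz²) = √(6.50 + 0.566) = 2.66

2.66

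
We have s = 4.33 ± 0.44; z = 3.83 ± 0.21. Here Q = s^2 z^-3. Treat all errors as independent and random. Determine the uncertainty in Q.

0.0873

For a monomial Q ∝ s^2, z^-3, fractional errors add in quadrature:
  (2·δs/s)² = (2×0.102)² = 0.0413;  (-3·δz/z)² = (-3×0.0548)² = 0.0271
δQ/Q = √(0.0684) = 0.261
Q = 0.334, so δQ = 0.261 × 0.334 = 0.0873.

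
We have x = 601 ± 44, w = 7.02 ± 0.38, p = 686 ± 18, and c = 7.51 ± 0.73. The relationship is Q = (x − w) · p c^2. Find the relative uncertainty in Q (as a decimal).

Let u = x − w = 594. δu = √(δx² + δw²) = √(1940 + 0.144) = 44.0, so δu/u = 0.0741.
Q is then a monomial in u, p, c:
δQ/Q = √((δu/u)² + (1·δp/p)² + (2·δc/c)²) = √(0.00549 + 0.000688 + 0.0378) = 0.210

0.210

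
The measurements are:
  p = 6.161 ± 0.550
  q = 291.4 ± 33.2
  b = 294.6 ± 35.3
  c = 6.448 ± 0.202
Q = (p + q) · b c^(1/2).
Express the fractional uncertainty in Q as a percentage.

16.4%

Let u = p + q = 297.6. δu = √(δp² + δq²) = √(0.303 + 1100) = 33.2, so δu/u = 0.112.
Q is then a monomial in u, b, c:
δQ/Q = √((δu/u)² + (1·δb/b)² + (½·δc/c)²) = √(0.0125 + 0.0144 + 0.000245) = 0.164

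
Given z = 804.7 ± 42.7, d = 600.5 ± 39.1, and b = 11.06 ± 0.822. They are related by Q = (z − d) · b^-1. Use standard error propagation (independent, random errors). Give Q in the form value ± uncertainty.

Let u = z − d = 204.2. δu = √(δz² + δd²) = √(1820 + 1530) = 57.9, so δu/u = 0.284.
Q is then a monomial in u, b:
δQ/Q = √((δu/u)² + (-1·δb/b)²) = √(0.0804 + 0.00552) = 0.293
Q = 18.46, so δQ = 0.293 × 18.46 = 5.41.

18.46 ± 5.41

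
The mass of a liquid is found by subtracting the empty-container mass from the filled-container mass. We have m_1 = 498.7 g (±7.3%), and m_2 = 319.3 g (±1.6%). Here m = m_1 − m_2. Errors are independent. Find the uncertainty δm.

36.8 g

m is a linear combination, so absolute uncertainties add in quadrature:
  (δm_1)² = 1330;  (δm_2)² = 26.1
δm = √(1350) = 36.8 g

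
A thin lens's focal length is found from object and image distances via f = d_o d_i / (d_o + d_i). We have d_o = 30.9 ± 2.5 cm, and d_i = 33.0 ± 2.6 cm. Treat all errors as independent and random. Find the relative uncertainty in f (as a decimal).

0.0565

∂f/∂d_o = (d_i/(d_o+d_i))² = 0.267;  ∂f/∂d_i = (d_o/(d_o+d_i))² = 0.234
δf = √((∂f/∂d_o · δd_o)² + (∂f/∂d_i · δd_i)²) = √(0.445 + 0.370) = 0.902 cm
f = 16.0 cm, so δf/f = 0.902/16.0 = 0.0565.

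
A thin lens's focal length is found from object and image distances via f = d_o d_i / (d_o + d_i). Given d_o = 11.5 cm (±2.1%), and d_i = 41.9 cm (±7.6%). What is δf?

∂f/∂d_o = (d_i/(d_o+d_i))² = 0.616;  ∂f/∂d_i = (d_o/(d_o+d_i))² = 0.0464
δf = √((∂f/∂d_o · δd_o)² + (∂f/∂d_i · δd_i)²) = √(0.0221 + 0.0218) = 0.210 cm

0.210 cm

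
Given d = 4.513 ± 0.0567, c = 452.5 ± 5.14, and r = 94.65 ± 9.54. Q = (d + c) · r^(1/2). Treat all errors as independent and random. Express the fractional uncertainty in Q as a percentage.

5.16%

Let u = d + c = 457.0. δu = √(δd² + δc²) = √(0.00321 + 26.4) = 5.14, so δu/u = 0.0112.
Q is then a monomial in u, r:
δQ/Q = √((δu/u)² + (½·δr/r)²) = √(0.000127 + 0.00254) = 0.0516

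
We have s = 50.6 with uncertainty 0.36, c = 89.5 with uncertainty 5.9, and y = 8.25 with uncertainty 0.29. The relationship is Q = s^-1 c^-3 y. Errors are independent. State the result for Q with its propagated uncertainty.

For a monomial Q ∝ s^-1, c^-3, y, fractional errors add in quadrature:
  (-1·δs/s)² = (-1×0.00711)² = 5.06e-05;  (-3·δc/c)² = (-3×0.0659)² = 0.0391;  (1·δy/y)² = (1×0.0352)² = 0.00124
δQ/Q = √(0.0404) = 0.201
Q = 2.27e-07, so δQ = 0.201 × 2.27e-07 = 4.57e-08.

(2.27 ± 0.457) × 10^-7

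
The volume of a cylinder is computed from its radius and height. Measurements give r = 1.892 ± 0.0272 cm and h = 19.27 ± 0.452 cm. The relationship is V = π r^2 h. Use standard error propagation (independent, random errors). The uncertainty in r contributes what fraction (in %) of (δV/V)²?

(δV/V)² = (2·δr/r)² + (1·δh/h)²
  r term: (2×0.0144)² = 0.000827
  h term: (1×0.0235)² = 0.000550
Total = 0.00138. Share from r = 0.000827/0.00138 = 0.600.

60.0%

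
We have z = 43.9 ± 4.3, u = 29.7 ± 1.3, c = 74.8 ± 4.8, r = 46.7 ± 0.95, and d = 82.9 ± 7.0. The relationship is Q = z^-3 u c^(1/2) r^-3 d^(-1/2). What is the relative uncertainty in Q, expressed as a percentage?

Each factor contributes (exponent × relative error)² to (δQ/Q)²:
  (-3·δz/z)² = (-3×0.0979)² = 0.0863;  (1·δu/u)² = (1×0.0438)² = 0.00192;  (½·δc/c)² = (0.5×0.0642)² = 0.00103;  (-3·δr/r)² = (-3×0.0203)² = 0.00372;  (−½·δd/d)² = (-0.5×0.0844)² = 0.00178
δQ/Q = √(0.0948) = 0.308

30.8%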